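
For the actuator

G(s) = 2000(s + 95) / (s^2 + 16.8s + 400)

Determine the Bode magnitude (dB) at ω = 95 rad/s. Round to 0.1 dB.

29.7 dB

At s = jω = j95:
zero (s+95): 95 + j95 → |·| = √(95²+95²) = √18050 ≈ 134.35, ∠ = arctan(95/95) ≈ 45.00°
quadratic: (j95)² + 16.8·j95 + 400 = -8625 + j1596 → |·| ≈ 8771.4, ∠ ≈ 169.52°
|G| = 2000 · 134.35 / 8771.4 ≈ 30.634
Gain = 20 log₁₀(30.634) ≈ 29.72 dB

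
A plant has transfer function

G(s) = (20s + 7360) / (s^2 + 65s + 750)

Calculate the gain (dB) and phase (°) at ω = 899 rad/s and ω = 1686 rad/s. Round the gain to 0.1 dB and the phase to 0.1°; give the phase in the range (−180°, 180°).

Substitute s = j899:
Numerator: 20(j899) + 7360 = 7360 + j17980
Denominator: (j899)^2 + 65(j899) + 750 = -807451 + j58435
|N| = √(7360² + 17980²) ≈ 19428, ∠N ≈ 67.74°
|D| = √(807451² + 58435²) ≈ 8.0956e+05, ∠D ≈ 175.86°
|G| = 19428 / 8.0956e+05 ≈ 0.023998
Gain = 20 log₁₀(0.023998) ≈ -32.40 dB
∠G = 67.74° − 175.86° = -108.12°

Substitute s = j1686:
Numerator: 20(j1686) + 7360 = 7360 + j33720
Denominator: (j1686)^2 + 65(j1686) + 750 = -2841846 + j109590
|N| = √(7360² + 33720²) ≈ 34514, ∠N ≈ 77.69°
|D| = √(2841846² + 109590²) ≈ 2.844e+06, ∠D ≈ 177.79°
|G| = 34514 / 2.844e+06 ≈ 0.012136
Gain = 20 log₁₀(0.012136) ≈ -38.32 dB
∠G = 77.69° − 177.79° = -100.10°

ω = 899: -32.4 dB, -108.1°; ω = 1686: -38.3 dB, -100.1°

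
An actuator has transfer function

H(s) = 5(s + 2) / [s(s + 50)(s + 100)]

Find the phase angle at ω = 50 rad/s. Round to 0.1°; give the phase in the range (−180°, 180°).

-73.9°

At s = jω = j50:
zero (s+2): 2 + j50 → |·| = √(2²+50²) = √2504 ≈ 50.04, ∠ = arctan(50/2) ≈ 87.71°
pole (s+50): 50 + j50 → |·| = √(50²+50²) = √5000 ≈ 70.711, ∠ = arctan(50/50) ≈ 45.00°
pole (s+100): 100 + j50 → |·| = √(100²+50²) = √12500 ≈ 111.8, ∠ = arctan(50/100) ≈ 26.57°
pole at origin: |s| = 50, ∠ = 90.00° (in denominator)
∠H = 87.71° − 161.57° = -73.86°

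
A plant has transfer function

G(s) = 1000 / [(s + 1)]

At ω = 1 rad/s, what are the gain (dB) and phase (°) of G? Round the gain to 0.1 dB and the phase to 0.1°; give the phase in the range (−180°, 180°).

57.0 dB, -45.0°

At ω = 1 rad/s:
pole (1 + j1·1) = 1 + j1 → |·| ≈ 1.4142, ∠ ≈ 45.00°
|G| = 1000 · 1 / (1.4142) ≈ 707.11
Gain = 20 log₁₀(707.11) ≈ 56.99 dB
∠G = (0°) − (45.00°) = -45.00°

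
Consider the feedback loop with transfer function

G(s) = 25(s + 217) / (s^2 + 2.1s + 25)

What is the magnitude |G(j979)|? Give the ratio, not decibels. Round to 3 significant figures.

At s = jω = j979:
zero (s+217): 217 + j979 → |·| = √(217²+979²) = √1005530 ≈ 1002.8, ∠ = arctan(979/217) ≈ 77.50°
quadratic: (j979)² + 2.1·j979 + 25 = -958416 + j2055.9 → |·| ≈ 9.5842e+05, ∠ ≈ 179.88°
|G| = 25 · 1002.8 / 9.5842e+05 ≈ 0.026158

0.0262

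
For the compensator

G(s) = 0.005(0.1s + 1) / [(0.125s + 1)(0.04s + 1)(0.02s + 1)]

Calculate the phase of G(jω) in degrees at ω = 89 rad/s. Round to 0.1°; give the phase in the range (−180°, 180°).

-136.3°

At ω = 89 rad/s:
zero (1 + j89·0.1) = 1 + j8.9 → |·| ≈ 8.956, ∠ ≈ 83.59°
pole (1 + j89·0.125) = 1 + j11.125 → |·| ≈ 11.17, ∠ ≈ 84.86°
pole (1 + j89·0.04) = 1 + j3.56 → |·| ≈ 3.6978, ∠ ≈ 74.31°
pole (1 + j89·0.02) = 1 + j1.78 → |·| ≈ 2.0417, ∠ ≈ 60.67°
∠G = (83.59°) − (84.86° + 74.31° + 60.67°) = -136.25°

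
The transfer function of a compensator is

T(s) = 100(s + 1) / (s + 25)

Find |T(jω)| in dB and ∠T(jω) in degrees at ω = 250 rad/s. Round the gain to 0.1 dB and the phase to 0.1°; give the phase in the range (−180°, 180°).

At s = jω = j250:
zero (s+1): 1 + j250 → |·| = √(1²+250²) = √62501 ≈ 250, ∠ = arctan(250/1) ≈ 89.77°
pole (s+25): 25 + j250 → |·| = √(25²+250²) = √63125 ≈ 251.25, ∠ = arctan(250/25) ≈ 84.29°
|T| = 100 · 250 / 251.25 ≈ 99.502
Gain = 20 log₁₀(99.502) ≈ 39.96 dB
∠T = 89.77° − 84.29° = 5.48°

40.0 dB, 5.5°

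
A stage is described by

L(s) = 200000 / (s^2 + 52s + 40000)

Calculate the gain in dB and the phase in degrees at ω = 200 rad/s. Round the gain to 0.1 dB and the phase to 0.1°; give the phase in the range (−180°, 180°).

At s = jω = j200:
quadratic: (j200)² + 52·j200 + 40000 = 0 + j10400 → |·| ≈ 10400, ∠ ≈ 90.00°
|L| = 200000 / 10400 ≈ 19.231
Gain = 20 log₁₀(19.231) ≈ 25.68 dB
∠L = 0.00° − 90.00° = -90.00°

25.7 dB, -90.0°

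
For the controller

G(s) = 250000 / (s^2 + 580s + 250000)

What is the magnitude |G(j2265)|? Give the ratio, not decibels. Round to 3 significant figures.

0.0495

At s = jω = j2265:
quadratic: (j2265)² + 580·j2265 + 250000 = -4880225 + j1313700 → |·| ≈ 5.0539e+06, ∠ ≈ 164.93°
|G| = 250000 / 5.0539e+06 ≈ 0.049467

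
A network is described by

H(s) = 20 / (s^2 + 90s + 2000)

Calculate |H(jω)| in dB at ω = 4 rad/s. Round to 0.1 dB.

Substitute s = j4:
Numerator: 20 = 20 + j0
Denominator: (j4)^2 + 90(j4) + 2000 = 1984 + j360
|N| = √(20² + 0²) ≈ 20, ∠N ≈ 0.00°
|D| = √(1984² + 360²) ≈ 2016.4, ∠D ≈ 10.28°
|H| = 20 / 2016.4 ≈ 0.0099187
Gain = 20 log₁₀(0.0099187) ≈ -40.07 dB

-40.1 dB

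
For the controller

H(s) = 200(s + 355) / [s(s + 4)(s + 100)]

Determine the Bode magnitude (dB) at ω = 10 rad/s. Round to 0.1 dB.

16.3 dB

At s = jω = j10:
zero (s+355): 355 + j10 → |·| = √(355²+10²) = √126125 ≈ 355.14, ∠ = arctan(10/355) ≈ 1.61°
pole (s+4): 4 + j10 → |·| = √(4²+10²) = √116 ≈ 10.77, ∠ = arctan(10/4) ≈ 68.20°
pole (s+100): 100 + j10 → |·| = √(100²+10²) = √10100 ≈ 100.5, ∠ = arctan(10/100) ≈ 5.71°
pole at origin: |s| = 10, ∠ = 90.00° (in denominator)
|H| = 200 · 355.14 / 10824 ≈ 6.5621
Gain = 20 log₁₀(6.5621) ≈ 16.34 dB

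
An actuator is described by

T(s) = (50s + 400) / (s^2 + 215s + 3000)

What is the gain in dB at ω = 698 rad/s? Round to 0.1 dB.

-23.2 dB

Substitute s = j698:
Numerator: 50(j698) + 400 = 400 + j34900
Denominator: (j698)^2 + 215(j698) + 3000 = -484204 + j150070
|N| = √(400² + 34900²) ≈ 34902, ∠N ≈ 89.34°
|D| = √(484204² + 150070²) ≈ 5.0693e+05, ∠D ≈ 162.78°
|T| = 34902 / 5.0693e+05 ≈ 0.06885
Gain = 20 log₁₀(0.06885) ≈ -23.24 dB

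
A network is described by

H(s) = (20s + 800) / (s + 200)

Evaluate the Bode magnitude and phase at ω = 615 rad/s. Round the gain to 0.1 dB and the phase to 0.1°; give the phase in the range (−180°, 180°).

Substitute s = j615:
Numerator: 20(j615) + 800 = 800 + j12300
Denominator: (j615) + 200 = 200 + j615
|N| = √(800² + 12300²) ≈ 12326, ∠N ≈ 86.28°
|D| = √(200² + 615²) ≈ 646.7, ∠D ≈ 71.99°
|H| = 12326 / 646.7 ≈ 19.06
Gain = 20 log₁₀(19.06) ≈ 25.60 dB
∠H = 86.28° − 71.99° = 14.29°

25.6 dB, 14.3°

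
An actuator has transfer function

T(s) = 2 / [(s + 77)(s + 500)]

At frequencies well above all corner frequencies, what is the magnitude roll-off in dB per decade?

-40 dB/decade

Each pole contributes −20 dB/decade at high frequency; each zero contributes +20 dB/decade.
Net: 0 zero(s) − 2 pole(s) → -40 dB/decade.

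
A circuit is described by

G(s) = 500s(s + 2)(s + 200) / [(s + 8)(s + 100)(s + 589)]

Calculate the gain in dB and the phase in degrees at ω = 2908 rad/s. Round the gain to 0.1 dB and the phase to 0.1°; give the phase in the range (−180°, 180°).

53.8 dB, 9.6°

At s = jω = j2908:
zero (s+2): 2 + j2908 → |·| = √(2²+2908²) = √8456468 ≈ 2908, ∠ = arctan(2908/2) ≈ 89.96°
zero (s+200): 200 + j2908 → |·| = √(200²+2908²) = √8496464 ≈ 2914.9, ∠ = arctan(2908/200) ≈ 86.07°
zero at origin: s = j2908 → |·| = 2908, ∠ = 90.00°
pole (s+8): 8 + j2908 → |·| = √(8²+2908²) = √8456528 ≈ 2908, ∠ = arctan(2908/8) ≈ 89.84°
pole (s+100): 100 + j2908 → |·| = √(100²+2908²) = √8466464 ≈ 2909.7, ∠ = arctan(2908/100) ≈ 88.03°
pole (s+589): 589 + j2908 → |·| = √(589²+2908²) = √8803385 ≈ 2967, ∠ = arctan(2908/589) ≈ 78.55°
|G| = 500 · 2.465e+10 / 2.5105e+10 ≈ 490.94
Gain = 20 log₁₀(490.94) ≈ 53.82 dB
∠G = 266.03° − 256.42° = 9.61°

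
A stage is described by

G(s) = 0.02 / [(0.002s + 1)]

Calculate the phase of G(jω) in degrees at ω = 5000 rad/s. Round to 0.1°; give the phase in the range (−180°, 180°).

At ω = 5000 rad/s:
pole (1 + j5000·0.002) = 1 + j10 → |·| ≈ 10.05, ∠ ≈ 84.29°
∠G = (0°) − (84.29°) = -84.29°

-84.3°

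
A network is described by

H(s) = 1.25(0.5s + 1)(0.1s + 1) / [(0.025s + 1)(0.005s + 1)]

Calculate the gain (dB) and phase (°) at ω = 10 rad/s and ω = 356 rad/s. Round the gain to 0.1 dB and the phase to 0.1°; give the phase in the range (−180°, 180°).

ω = 10: 18.8 dB, 106.8°; ω = 356: 52.7 dB, 33.8°

At ω = 10 rad/s:
zero (1 + j10·0.5) = 1 + j5 → |·| ≈ 5.099, ∠ ≈ 78.69°
zero (1 + j10·0.1) = 1 + j1 → |·| ≈ 1.4142, ∠ ≈ 45.00°
pole (1 + j10·0.025) = 1 + j0.25 → |·| ≈ 1.0308, ∠ ≈ 14.04°
pole (1 + j10·0.005) = 1 + j0.05 → |·| ≈ 1.0012, ∠ ≈ 2.86°
|H| = 1.25 · 5.099 · 1.4142 / (1.0308 · 1.0012) ≈ 8.7339
Gain = 20 log₁₀(8.7339) ≈ 18.82 dB
∠H = (78.69° + 45.00°) − (14.04° + 2.86°) = 106.79°

At ω = 356 rad/s:
zero (1 + j356·0.5) = 1 + j178 → |·| ≈ 178, ∠ ≈ 89.68°
zero (1 + j356·0.1) = 1 + j35.6 → |·| ≈ 35.614, ∠ ≈ 88.39°
pole (1 + j356·0.025) = 1 + j8.9 → |·| ≈ 8.956, ∠ ≈ 83.59°
pole (1 + j356·0.005) = 1 + j1.78 → |·| ≈ 2.0417, ∠ ≈ 60.67°
|H| = 1.25 · 178 · 35.614 / (8.956 · 2.0417) ≈ 433.36
Gain = 20 log₁₀(433.36) ≈ 52.74 dB
∠H = (89.68° + 88.39°) − (83.59° + 60.67°) = 33.81°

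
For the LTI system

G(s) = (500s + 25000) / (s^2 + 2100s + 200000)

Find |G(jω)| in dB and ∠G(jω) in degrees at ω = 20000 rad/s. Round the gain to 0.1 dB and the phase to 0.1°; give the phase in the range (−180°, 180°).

-32.1 dB, -84.1°

Substitute s = j20000:
Numerator: 500(j20000) + 25000 = 25000 + j10000000
Denominator: (j20000)^2 + 2100(j20000) + 200000 = -399800000 + j42000000
|N| = √(25000² + 10000000²) ≈ 1e+07, ∠N ≈ 89.86°
|D| = √(399800000² + 42000000²) ≈ 4.02e+08, ∠D ≈ 174.00°
|G| = 1e+07 / 4.02e+08 ≈ 0.024876
Gain = 20 log₁₀(0.024876) ≈ -32.08 dB
∠G = 89.86° − 174.00° = -84.14°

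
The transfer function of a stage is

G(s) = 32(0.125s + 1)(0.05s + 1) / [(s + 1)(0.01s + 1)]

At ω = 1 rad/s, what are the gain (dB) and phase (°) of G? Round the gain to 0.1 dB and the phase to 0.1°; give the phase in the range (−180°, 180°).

At ω = 1 rad/s:
zero (1 + j1·0.125) = 1 + j0.125 → |·| ≈ 1.0078, ∠ ≈ 7.13°
zero (1 + j1·0.05) = 1 + j0.05 → |·| ≈ 1.0012, ∠ ≈ 2.86°
pole (1 + j1·1) = 1 + j1 → |·| ≈ 1.4142, ∠ ≈ 45.00°
pole (1 + j1·0.01) = 1 + j0.01 → |·| ≈ 1, ∠ ≈ 0.57°
|G| = 32 · 1.0078 · 1.0012 / (1.4142 · 1) ≈ 22.831
Gain = 20 log₁₀(22.831) ≈ 27.17 dB
∠G = (7.13° + 2.86°) − (45.00° + 0.57°) = -35.58°

27.2 dB, -35.6°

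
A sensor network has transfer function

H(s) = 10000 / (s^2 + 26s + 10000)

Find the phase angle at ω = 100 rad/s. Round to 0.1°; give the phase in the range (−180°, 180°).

-90.0°

At s = jω = j100:
quadratic: (j100)² + 26·j100 + 10000 = 0 + j2600 → |·| ≈ 2600, ∠ ≈ 90.00°
∠H = 0.00° − 90.00° = -90.00°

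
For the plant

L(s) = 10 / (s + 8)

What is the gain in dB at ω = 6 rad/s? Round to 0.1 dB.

Substitute s = j6:
Numerator: 10 = 10 + j0
Denominator: (j6) + 8 = 8 + j6
|N| = √(10² + 0²) ≈ 10, ∠N ≈ 0.00°
|D| = √(8² + 6²) ≈ 10, ∠D ≈ 36.87°
|L| = 10 / 10 ≈ 1
Gain = 20 log₁₀(1) ≈ 0.00 dB

0.0 dB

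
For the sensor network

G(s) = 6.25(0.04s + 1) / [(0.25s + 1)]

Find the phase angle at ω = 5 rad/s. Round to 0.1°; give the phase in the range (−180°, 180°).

At ω = 5 rad/s:
zero (1 + j5·0.04) = 1 + j0.2 → |·| ≈ 1.0198, ∠ ≈ 11.31°
pole (1 + j5·0.25) = 1 + j1.25 → |·| ≈ 1.6008, ∠ ≈ 51.34°
∠G = (11.31°) − (51.34°) = -40.03°

-40.0°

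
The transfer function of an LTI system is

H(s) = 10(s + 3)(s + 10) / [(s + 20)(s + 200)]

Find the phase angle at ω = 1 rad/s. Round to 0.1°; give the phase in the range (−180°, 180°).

21.0°

At s = jω = j1:
zero (s+3): 3 + j1 → |·| = √(3²+1²) = √10 ≈ 3.1623, ∠ = arctan(1/3) ≈ 18.43°
zero (s+10): 10 + j1 → |·| = √(10²+1²) = √101 ≈ 10.05, ∠ = arctan(1/10) ≈ 5.71°
pole (s+20): 20 + j1 → |·| = √(20²+1²) = √401 ≈ 20.025, ∠ = arctan(1/20) ≈ 2.86°
pole (s+200): 200 + j1 → |·| = √(200²+1²) = √40001 ≈ 200, ∠ = arctan(1/200) ≈ 0.29°
∠H = 24.14° − 3.15° = 20.99°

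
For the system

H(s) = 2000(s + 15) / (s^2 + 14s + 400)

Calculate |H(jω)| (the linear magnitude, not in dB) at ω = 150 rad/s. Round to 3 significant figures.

At s = jω = j150:
zero (s+15): 15 + j150 → |·| = √(15²+150²) = √22725 ≈ 150.75, ∠ = arctan(150/15) ≈ 84.29°
quadratic: (j150)² + 14·j150 + 400 = -22100 + j2100 → |·| ≈ 22200, ∠ ≈ 174.57°
|H| = 2000 · 150.75 / 22200 ≈ 13.581

13.6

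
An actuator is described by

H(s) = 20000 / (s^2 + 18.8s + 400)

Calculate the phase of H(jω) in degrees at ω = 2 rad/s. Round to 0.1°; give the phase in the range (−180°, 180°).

-5.4°

At s = jω = j2:
quadratic: (j2)² + 18.8·j2 + 400 = 396 + j37.6 → |·| ≈ 397.78, ∠ ≈ 5.42°
∠H = 0.00° − 5.42° = -5.42°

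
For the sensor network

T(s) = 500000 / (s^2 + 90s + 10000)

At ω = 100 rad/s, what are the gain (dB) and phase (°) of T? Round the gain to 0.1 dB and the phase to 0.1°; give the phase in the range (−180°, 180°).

At s = jω = j100:
quadratic: (j100)² + 90·j100 + 10000 = 0 + j9000 → |·| ≈ 9000, ∠ ≈ 90.00°
|T| = 500000 / 9000 ≈ 55.556
Gain = 20 log₁₀(55.556) ≈ 34.89 dB
∠T = 0.00° − 90.00° = -90.00°

34.9 dB, -90.0°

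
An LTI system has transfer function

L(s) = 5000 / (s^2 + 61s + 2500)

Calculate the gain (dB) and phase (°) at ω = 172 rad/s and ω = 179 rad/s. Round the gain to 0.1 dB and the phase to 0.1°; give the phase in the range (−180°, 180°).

ω = 172: -15.3 dB, -158.8°; ω = 179: -16.0 dB, -159.7°

At s = jω = j172:
quadratic: (j172)² + 61·j172 + 2500 = -27084 + j10492 → |·| ≈ 29045, ∠ ≈ 158.82°
|L| = 5000 / 29045 ≈ 0.17215
Gain = 20 log₁₀(0.17215) ≈ -15.28 dB
∠L = 0.00° − 158.82° = -158.82°

At s = jω = j179:
quadratic: (j179)² + 61·j179 + 2500 = -29541 + j10919 → |·| ≈ 31494, ∠ ≈ 159.71°
|L| = 5000 / 31494 ≈ 0.15876
Gain = 20 log₁₀(0.15876) ≈ -15.99 dB
∠L = 0.00° − 159.71° = -159.71°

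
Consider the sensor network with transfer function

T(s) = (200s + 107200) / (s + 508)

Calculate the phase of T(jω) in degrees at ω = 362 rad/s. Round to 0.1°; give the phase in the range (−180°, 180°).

Substitute s = j362:
Numerator: 200(j362) + 107200 = 107200 + j72400
Denominator: (j362) + 508 = 508 + j362
|N| = √(107200² + 72400²) ≈ 1.2936e+05, ∠N ≈ 34.03°
|D| = √(508² + 362²) ≈ 623.79, ∠D ≈ 35.47°
∠T = 34.03° − 35.47° = -1.44°

-1.4°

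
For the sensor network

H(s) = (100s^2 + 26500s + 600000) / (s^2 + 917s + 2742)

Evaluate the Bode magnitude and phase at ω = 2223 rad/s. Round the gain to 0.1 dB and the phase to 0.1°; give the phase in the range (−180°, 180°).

39.4 dB, 15.6°

Substitute s = j2223:
Numerator: 100(j2223)^2 + 26500(j2223) + 600000 = -493572900 + j58909500
Denominator: (j2223)^2 + 917(j2223) + 2742 = -4938987 + j2038491
|N| = √(493572900² + 58909500²) ≈ 4.9708e+08, ∠N ≈ 173.19°
|D| = √(4938987² + 2038491²) ≈ 5.3431e+06, ∠D ≈ 157.57°
|H| = 4.9708e+08 / 5.3431e+06 ≈ 93.032
Gain = 20 log₁₀(93.032) ≈ 39.37 dB
∠H = 173.19° − 157.57° = 15.62°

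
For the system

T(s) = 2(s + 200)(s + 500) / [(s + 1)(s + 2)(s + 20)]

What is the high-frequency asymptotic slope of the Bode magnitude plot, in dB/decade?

Each pole contributes −20 dB/decade at high frequency; each zero contributes +20 dB/decade.
Net: 2 zero(s) − 3 pole(s) → -20 dB/decade.

-20 dB/decade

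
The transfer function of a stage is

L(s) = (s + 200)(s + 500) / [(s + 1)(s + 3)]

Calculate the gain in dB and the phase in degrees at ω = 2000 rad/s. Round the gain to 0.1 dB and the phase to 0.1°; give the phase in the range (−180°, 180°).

0.3 dB, -19.6°

At s = jω = j2000:
zero (s+200): 200 + j2000 → |·| = √(200²+2000²) = √4040000 ≈ 2010, ∠ = arctan(2000/200) ≈ 84.29°
zero (s+500): 500 + j2000 → |·| = √(500²+2000²) = √4250000 ≈ 2061.6, ∠ = arctan(2000/500) ≈ 75.96°
pole (s+1): 1 + j2000 → |·| = √(1²+2000²) = √4000001 ≈ 2000, ∠ = arctan(2000/1) ≈ 89.97°
pole (s+3): 3 + j2000 → |·| = √(3²+2000²) = √4000009 ≈ 2000, ∠ = arctan(2000/3) ≈ 89.91°
|L| = 1 · 4.1438e+06 / 4e+06 ≈ 1.0359
Gain = 20 log₁₀(1.0359) ≈ 0.31 dB
∠L = 160.25° − 179.88° = -19.63°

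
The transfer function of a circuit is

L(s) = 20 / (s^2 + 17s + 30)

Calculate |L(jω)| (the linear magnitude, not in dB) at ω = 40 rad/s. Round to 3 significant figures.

Substitute s = j40:
Numerator: 20 = 20 + j0
Denominator: (j40)^2 + 17(j40) + 30 = -1570 + j680
|N| = √(20² + 0²) ≈ 20, ∠N ≈ 0.00°
|D| = √(1570² + 680²) ≈ 1710.9, ∠D ≈ 156.58°
|L| = 20 / 1710.9 ≈ 0.01169

0.0117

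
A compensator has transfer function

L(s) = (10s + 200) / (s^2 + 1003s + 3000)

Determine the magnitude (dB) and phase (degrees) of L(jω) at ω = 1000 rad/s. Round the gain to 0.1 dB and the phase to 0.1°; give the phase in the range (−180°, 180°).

-43.0 dB, -46.0°

Substitute s = j1000:
Numerator: 10(j1000) + 200 = 200 + j10000
Denominator: (j1000)^2 + 1003(j1000) + 3000 = -997000 + j1003000
|N| = √(200² + 10000²) ≈ 10002, ∠N ≈ 88.85°
|D| = √(997000² + 1003000²) ≈ 1.4142e+06, ∠D ≈ 134.83°
|L| = 10002 / 1.4142e+06 ≈ 0.0070725
Gain = 20 log₁₀(0.0070725) ≈ -43.01 dB
∠L = 88.85° − 134.83° = -45.98°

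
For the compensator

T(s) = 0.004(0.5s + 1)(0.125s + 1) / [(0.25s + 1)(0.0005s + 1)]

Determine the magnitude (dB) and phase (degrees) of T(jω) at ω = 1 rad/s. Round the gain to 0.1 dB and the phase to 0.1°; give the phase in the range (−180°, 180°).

-47.2 dB, 19.6°

At ω = 1 rad/s:
zero (1 + j1·0.5) = 1 + j0.5 → |·| ≈ 1.118, ∠ ≈ 26.57°
zero (1 + j1·0.125) = 1 + j0.125 → |·| ≈ 1.0078, ∠ ≈ 7.13°
pole (1 + j1·0.25) = 1 + j0.25 → |·| ≈ 1.0308, ∠ ≈ 14.04°
pole (1 + j1·0.0005) = 1 + j0.0005 → |·| ≈ 1, ∠ ≈ 0.03°
|T| = 0.004 · 1.118 · 1.0078 / (1.0308 · 1) ≈ 0.0043722
Gain = 20 log₁₀(0.0043722) ≈ -47.19 dB
∠T = (26.57° + 7.13°) − (14.04° + 0.03°) = 19.63°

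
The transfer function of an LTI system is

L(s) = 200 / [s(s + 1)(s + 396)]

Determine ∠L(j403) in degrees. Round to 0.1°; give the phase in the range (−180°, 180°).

At s = jω = j403:
pole (s+1): 1 + j403 → |·| = √(1²+403²) = √162410 ≈ 403, ∠ = arctan(403/1) ≈ 89.86°
pole (s+396): 396 + j403 → |·| = √(396²+403²) = √319225 ≈ 565, ∠ = arctan(403/396) ≈ 45.50°
pole at origin: |s| = 403, ∠ = 90.00° (in denominator)
∠L = 0.00° − 225.36° = -225.36° ≡ 134.64° (principal value)

134.6°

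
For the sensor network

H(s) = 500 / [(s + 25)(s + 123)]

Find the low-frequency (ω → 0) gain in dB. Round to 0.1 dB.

H(0) = 500 / (25·123) ≈ 0.1626
20 log₁₀(0.1626) ≈ -15.78 dB

-15.8 dB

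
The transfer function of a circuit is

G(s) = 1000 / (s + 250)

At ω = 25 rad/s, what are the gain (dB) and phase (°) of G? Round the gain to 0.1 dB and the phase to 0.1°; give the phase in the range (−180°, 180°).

At s = jω = j25:
pole (s+250): 250 + j25 → |·| = √(250²+25²) = √63125 ≈ 251.25, ∠ = arctan(25/250) ≈ 5.71°
|G| = 1000 / 251.25 ≈ 3.9801
Gain = 20 log₁₀(3.9801) ≈ 12.00 dB
∠G = 0.00° − 5.71° = -5.71°

12.0 dB, -5.7°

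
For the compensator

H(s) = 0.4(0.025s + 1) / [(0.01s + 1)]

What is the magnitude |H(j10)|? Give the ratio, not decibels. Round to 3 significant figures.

At ω = 10 rad/s:
zero (1 + j10·0.025) = 1 + j0.25 → |·| ≈ 1.0308, ∠ ≈ 14.04°
pole (1 + j10·0.01) = 1 + j0.1 → |·| ≈ 1.005, ∠ ≈ 5.71°
|H| = 0.4 · 1.0308 / (1.005) ≈ 0.41027

0.410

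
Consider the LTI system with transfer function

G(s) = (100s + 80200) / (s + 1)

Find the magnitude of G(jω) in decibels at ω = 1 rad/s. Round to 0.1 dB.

Substitute s = j1:
Numerator: 100(j1) + 80200 = 80200 + j100
Denominator: (j1) + 1 = 1 + j1
|N| = √(80200² + 100²) ≈ 80200, ∠N ≈ 0.07°
|D| = √(1² + 1²) ≈ 1.4142, ∠D ≈ 45.00°
|G| = 80200 / 1.4142 ≈ 56711
Gain = 20 log₁₀(56711) ≈ 95.07 dB

95.1 dB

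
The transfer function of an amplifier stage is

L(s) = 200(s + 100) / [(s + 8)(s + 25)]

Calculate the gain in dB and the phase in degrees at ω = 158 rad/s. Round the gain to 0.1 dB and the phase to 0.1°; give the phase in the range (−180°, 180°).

3.4 dB, -110.4°

At s = jω = j158:
zero (s+100): 100 + j158 → |·| = √(100²+158²) = √34964 ≈ 186.99, ∠ = arctan(158/100) ≈ 57.67°
pole (s+8): 8 + j158 → |·| = √(8²+158²) = √25028 ≈ 158.2, ∠ = arctan(158/8) ≈ 87.10°
pole (s+25): 25 + j158 → |·| = √(25²+158²) = √25589 ≈ 159.97, ∠ = arctan(158/25) ≈ 81.01°
|L| = 200 · 186.99 / 25307 ≈ 1.4778
Gain = 20 log₁₀(1.4778) ≈ 3.39 dB
∠L = 57.67° − 168.11° = -110.44°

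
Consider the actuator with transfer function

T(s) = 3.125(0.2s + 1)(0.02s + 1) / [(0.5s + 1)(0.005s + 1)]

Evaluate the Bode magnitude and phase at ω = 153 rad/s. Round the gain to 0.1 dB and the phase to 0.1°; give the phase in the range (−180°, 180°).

At ω = 153 rad/s:
zero (1 + j153·0.2) = 1 + j30.6 → |·| ≈ 30.616, ∠ ≈ 88.13°
zero (1 + j153·0.02) = 1 + j3.06 → |·| ≈ 3.2193, ∠ ≈ 71.90°
pole (1 + j153·0.5) = 1 + j76.5 → |·| ≈ 76.507, ∠ ≈ 89.25°
pole (1 + j153·0.005) = 1 + j0.765 → |·| ≈ 1.2591, ∠ ≈ 37.42°
|T| = 3.125 · 30.616 · 3.2193 / (76.507 · 1.2591) ≈ 3.1974
Gain = 20 log₁₀(3.1974) ≈ 10.10 dB
∠T = (88.13° + 71.90°) − (89.25° + 37.42°) = 33.36°

10.1 dB, 33.4°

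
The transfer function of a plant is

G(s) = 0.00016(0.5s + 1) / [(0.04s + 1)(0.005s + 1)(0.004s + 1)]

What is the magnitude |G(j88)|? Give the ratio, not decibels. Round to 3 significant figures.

0.00166

At ω = 88 rad/s:
zero (1 + j88·0.5) = 1 + j44 → |·| ≈ 44.011, ∠ ≈ 88.70°
pole (1 + j88·0.04) = 1 + j3.52 → |·| ≈ 3.6593, ∠ ≈ 74.14°
pole (1 + j88·0.005) = 1 + j0.44 → |·| ≈ 1.0925, ∠ ≈ 23.75°
pole (1 + j88·0.004) = 1 + j0.352 → |·| ≈ 1.0601, ∠ ≈ 19.39°
|G| = 0.00016 · 44.011 / (3.6593 · 1.0925 · 1.0601) ≈ 0.0016616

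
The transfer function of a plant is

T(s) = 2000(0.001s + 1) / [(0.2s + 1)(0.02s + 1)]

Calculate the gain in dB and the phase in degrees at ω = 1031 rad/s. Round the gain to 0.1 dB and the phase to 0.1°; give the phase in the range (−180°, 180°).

-3.4 dB, -131.1°

At ω = 1031 rad/s:
zero (1 + j1031·0.001) = 1 + j1.031 → |·| ≈ 1.4363, ∠ ≈ 45.87°
pole (1 + j1031·0.2) = 1 + j206.2 → |·| ≈ 206.2, ∠ ≈ 89.72°
pole (1 + j1031·0.02) = 1 + j20.62 → |·| ≈ 20.644, ∠ ≈ 87.22°
|T| = 2000 · 1.4363 / (206.2 · 20.644) ≈ 0.67483
Gain = 20 log₁₀(0.67483) ≈ -3.42 dB
∠T = (45.87°) − (89.72° + 87.22°) = -131.07°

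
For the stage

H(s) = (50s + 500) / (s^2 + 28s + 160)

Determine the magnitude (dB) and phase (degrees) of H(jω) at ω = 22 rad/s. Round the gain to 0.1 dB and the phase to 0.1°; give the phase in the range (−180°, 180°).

Substitute s = j22:
Numerator: 50(j22) + 500 = 500 + j1100
Denominator: (j22)^2 + 28(j22) + 160 = -324 + j616
|N| = √(500² + 1100²) ≈ 1208.3, ∠N ≈ 65.56°
|D| = √(324² + 616²) ≈ 696.01, ∠D ≈ 117.74°
|H| = 1208.3 / 696.01 ≈ 1.736
Gain = 20 log₁₀(1.736) ≈ 4.79 dB
∠H = 65.56° − 117.74° = -52.18°

4.8 dB, -52.2°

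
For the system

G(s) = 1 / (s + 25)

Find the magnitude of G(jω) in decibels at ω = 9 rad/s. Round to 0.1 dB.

At s = jω = j9:
pole (s+25): 25 + j9 → |·| = √(25²+9²) = √706 ≈ 26.571, ∠ = arctan(9/25) ≈ 19.80°
|G| = 1 / 26.571 ≈ 0.037635
Gain = 20 log₁₀(0.037635) ≈ -28.49 dB

-28.5 dB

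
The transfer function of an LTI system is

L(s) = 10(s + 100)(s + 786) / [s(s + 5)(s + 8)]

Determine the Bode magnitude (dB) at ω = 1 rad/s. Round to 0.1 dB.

85.6 dB

At s = jω = j1:
zero (s+100): 100 + j1 → |·| = √(100²+1²) = √10001 ≈ 100, ∠ = arctan(1/100) ≈ 0.57°
zero (s+786): 786 + j1 → |·| = √(786²+1²) = √617797 ≈ 786, ∠ = arctan(1/786) ≈ 0.07°
pole (s+5): 5 + j1 → |·| = √(5²+1²) = √26 ≈ 5.099, ∠ = arctan(1/5) ≈ 11.31°
pole (s+8): 8 + j1 → |·| = √(8²+1²) = √65 ≈ 8.0623, ∠ = arctan(1/8) ≈ 7.13°
pole at origin: |s| = 1, ∠ = 90.00° (in denominator)
|L| = 10 · 78600 / 41.11 ≈ 19119
Gain = 20 log₁₀(19119) ≈ 85.63 dB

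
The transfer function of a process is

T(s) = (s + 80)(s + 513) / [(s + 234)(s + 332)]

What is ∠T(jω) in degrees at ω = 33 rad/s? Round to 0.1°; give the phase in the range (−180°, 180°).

12.4°

At s = jω = j33:
zero (s+80): 80 + j33 → |·| = √(80²+33²) = √7489 ≈ 86.539, ∠ = arctan(33/80) ≈ 22.42°
zero (s+513): 513 + j33 → |·| = √(513²+33²) = √264258 ≈ 514.06, ∠ = arctan(33/513) ≈ 3.68°
pole (s+234): 234 + j33 → |·| = √(234²+33²) = √55845 ≈ 236.32, ∠ = arctan(33/234) ≈ 8.03°
pole (s+332): 332 + j33 → |·| = √(332²+33²) = √111313 ≈ 333.64, ∠ = arctan(33/332) ≈ 5.68°
∠T = 26.10° − 13.71° = 12.39°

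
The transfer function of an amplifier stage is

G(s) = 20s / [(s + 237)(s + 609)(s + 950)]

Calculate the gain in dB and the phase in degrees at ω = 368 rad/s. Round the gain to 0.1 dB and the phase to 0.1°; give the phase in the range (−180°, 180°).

At s = jω = j368:
zero at origin: s = j368 → |·| = 368, ∠ = 90.00°
pole (s+237): 237 + j368 → |·| = √(237²+368²) = √191593 ≈ 437.71, ∠ = arctan(368/237) ≈ 57.22°
pole (s+609): 609 + j368 → |·| = √(609²+368²) = √506305 ≈ 711.55, ∠ = arctan(368/609) ≈ 31.14°
pole (s+950): 950 + j368 → |·| = √(950²+368²) = √1037924 ≈ 1018.8, ∠ = arctan(368/950) ≈ 21.17°
|G| = 20 · 368 / 3.1731e+08 ≈ 2.3195e-05
Gain = 20 log₁₀(2.3195e-05) ≈ -92.69 dB
∠G = 90.00° − 109.53° = -19.53°

-92.7 dB, -19.5°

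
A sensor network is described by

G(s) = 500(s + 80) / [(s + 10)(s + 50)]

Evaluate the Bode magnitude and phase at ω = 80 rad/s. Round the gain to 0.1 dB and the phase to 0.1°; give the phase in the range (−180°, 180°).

17.4 dB, -95.9°

At s = jω = j80:
zero (s+80): 80 + j80 → |·| = √(80²+80²) = √12800 ≈ 113.14, ∠ = arctan(80/80) ≈ 45.00°
pole (s+10): 10 + j80 → |·| = √(10²+80²) = √6500 ≈ 80.623, ∠ = arctan(80/10) ≈ 82.87°
pole (s+50): 50 + j80 → |·| = √(50²+80²) = √8900 ≈ 94.34, ∠ = arctan(80/50) ≈ 57.99°
|G| = 500 · 113.14 / 7606 ≈ 7.4375
Gain = 20 log₁₀(7.4375) ≈ 17.43 dB
∠G = 45.00° − 140.86° = -95.86°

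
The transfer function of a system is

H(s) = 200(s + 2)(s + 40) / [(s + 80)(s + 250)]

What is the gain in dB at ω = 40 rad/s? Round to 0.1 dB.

At s = jω = j40:
zero (s+2): 2 + j40 → |·| = √(2²+40²) = √1604 ≈ 40.05, ∠ = arctan(40/2) ≈ 87.14°
zero (s+40): 40 + j40 → |·| = √(40²+40²) = √3200 ≈ 56.569, ∠ = arctan(40/40) ≈ 45.00°
pole (s+80): 80 + j40 → |·| = √(80²+40²) = √8000 ≈ 89.443, ∠ = arctan(40/80) ≈ 26.57°
pole (s+250): 250 + j40 → |·| = √(250²+40²) = √64100 ≈ 253.18, ∠ = arctan(40/250) ≈ 9.09°
|H| = 200 · 2265.6 / 22645 ≈ 20.01
Gain = 20 log₁₀(20.01) ≈ 26.02 dB

26.0 dB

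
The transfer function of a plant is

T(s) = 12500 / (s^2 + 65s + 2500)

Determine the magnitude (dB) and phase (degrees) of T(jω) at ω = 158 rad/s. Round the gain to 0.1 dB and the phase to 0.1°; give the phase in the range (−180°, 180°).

-5.9 dB, -155.4°

At s = jω = j158:
quadratic: (j158)² + 65·j158 + 2500 = -22464 + j10270 → |·| ≈ 24700, ∠ ≈ 155.43°
|T| = 12500 / 24700 ≈ 0.50607
Gain = 20 log₁₀(0.50607) ≈ -5.92 dB
∠T = 0.00° − 155.43° = -155.43°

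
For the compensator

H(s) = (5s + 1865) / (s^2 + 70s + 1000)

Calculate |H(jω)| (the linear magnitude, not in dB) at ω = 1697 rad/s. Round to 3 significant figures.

Substitute s = j1697:
Numerator: 5(j1697) + 1865 = 1865 + j8485
Denominator: (j1697)^2 + 70(j1697) + 1000 = -2878809 + j118790
|N| = √(1865² + 8485²) ≈ 8687.5, ∠N ≈ 77.60°
|D| = √(2878809² + 118790²) ≈ 2.8813e+06, ∠D ≈ 177.64°
|H| = 8687.5 / 2.8813e+06 ≈ 0.0030151

0.00302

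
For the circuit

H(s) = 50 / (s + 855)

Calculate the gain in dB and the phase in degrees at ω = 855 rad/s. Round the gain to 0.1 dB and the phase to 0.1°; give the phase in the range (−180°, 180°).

-27.7 dB, -45.0°

Substitute s = j855:
Numerator: 50 = 50 + j0
Denominator: (j855) + 855 = 855 + j855
|N| = √(50² + 0²) ≈ 50, ∠N ≈ 0.00°
|D| = √(855² + 855²) ≈ 1209.2, ∠D ≈ 45.00°
|H| = 50 / 1209.2 ≈ 0.04135
Gain = 20 log₁₀(0.04135) ≈ -27.67 dB
∠H = 0.00° − 45.00° = -45.00°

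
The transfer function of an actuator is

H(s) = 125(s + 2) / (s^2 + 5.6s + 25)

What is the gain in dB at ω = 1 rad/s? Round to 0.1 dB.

21.1 dB

At s = jω = j1:
zero (s+2): 2 + j1 → |·| = √(2²+1²) = √5 ≈ 2.2361, ∠ = arctan(1/2) ≈ 26.57°
quadratic: (j1)² + 5.6·j1 + 25 = 24 + j5.6 → |·| ≈ 24.645, ∠ ≈ 13.13°
|H| = 125 · 2.2361 / 24.645 ≈ 11.342
Gain = 20 log₁₀(11.342) ≈ 21.09 dB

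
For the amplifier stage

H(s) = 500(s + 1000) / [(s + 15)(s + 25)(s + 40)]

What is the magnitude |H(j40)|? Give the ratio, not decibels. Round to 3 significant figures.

At s = jω = j40:
zero (s+1000): 1000 + j40 → |·| = √(1000²+40²) = √1001600 ≈ 1000.8, ∠ = arctan(40/1000) ≈ 2.29°
pole (s+15): 15 + j40 → |·| = √(15²+40²) = √1825 ≈ 42.72, ∠ = arctan(40/15) ≈ 69.44°
pole (s+25): 25 + j40 → |·| = √(25²+40²) = √2225 ≈ 47.17, ∠ = arctan(40/25) ≈ 57.99°
pole (s+40): 40 + j40 → |·| = √(40²+40²) = √3200 ≈ 56.569, ∠ = arctan(40/40) ≈ 45.00°
|H| = 500 · 1000.8 / 1.1399e+05 ≈ 4.3899

4.39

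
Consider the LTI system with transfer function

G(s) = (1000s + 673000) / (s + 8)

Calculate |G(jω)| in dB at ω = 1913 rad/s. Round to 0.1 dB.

Substitute s = j1913:
Numerator: 1000(j1913) + 673000 = 673000 + j1913000
Denominator: (j1913) + 8 = 8 + j1913
|N| = √(673000² + 1913000²) ≈ 2.0279e+06, ∠N ≈ 70.62°
|D| = √(8² + 1913²) ≈ 1913, ∠D ≈ 89.76°
|G| = 2.0279e+06 / 1913 ≈ 1060.1
Gain = 20 log₁₀(1060.1) ≈ 60.51 dB

60.5 dB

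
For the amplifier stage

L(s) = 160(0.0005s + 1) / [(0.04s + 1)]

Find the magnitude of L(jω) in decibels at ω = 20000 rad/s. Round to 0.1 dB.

6.1 dB

At ω = 20000 rad/s:
zero (1 + j20000·0.0005) = 1 + j10 → |·| ≈ 10.05, ∠ ≈ 84.29°
pole (1 + j20000·0.04) = 1 + j800 → |·| ≈ 800, ∠ ≈ 89.93°
|L| = 160 · 10.05 / (800) ≈ 2.01
Gain = 20 log₁₀(2.01) ≈ 6.06 dB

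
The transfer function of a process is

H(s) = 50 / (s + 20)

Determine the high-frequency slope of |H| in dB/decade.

Each pole contributes −20 dB/decade at high frequency; each zero contributes +20 dB/decade.
Net: 0 zero(s) − 1 pole(s) → -20 dB/decade.

-20 dB/decade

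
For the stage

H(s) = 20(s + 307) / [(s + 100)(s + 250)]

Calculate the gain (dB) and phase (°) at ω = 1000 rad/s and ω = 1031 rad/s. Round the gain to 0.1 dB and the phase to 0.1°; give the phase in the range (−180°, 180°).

ω = 1000: -33.9 dB, -87.3°; ω = 1031: -34.2 dB, -87.4°

At s = jω = j1000:
zero (s+307): 307 + j1000 → |·| = √(307²+1000²) = √1094249 ≈ 1046.1, ∠ = arctan(1000/307) ≈ 72.93°
pole (s+100): 100 + j1000 → |·| = √(100²+1000²) = √1010000 ≈ 1005, ∠ = arctan(1000/100) ≈ 84.29°
pole (s+250): 250 + j1000 → |·| = √(250²+1000²) = √1062500 ≈ 1030.8, ∠ = arctan(1000/250) ≈ 75.96°
|H| = 20 · 1046.1 / 1.036e+06 ≈ 0.020195
Gain = 20 log₁₀(0.020195) ≈ -33.90 dB
∠H = 72.93° − 160.25° = -87.32°

At s = jω = j1031:
zero (s+307): 307 + j1031 → |·| = √(307²+1031²) = √1157210 ≈ 1075.7, ∠ = arctan(1031/307) ≈ 73.42°
pole (s+100): 100 + j1031 → |·| = √(100²+1031²) = √1072961 ≈ 1035.8, ∠ = arctan(1031/100) ≈ 84.46°
pole (s+250): 250 + j1031 → |·| = √(250²+1031²) = √1125461 ≈ 1060.9, ∠ = arctan(1031/250) ≈ 76.37°
|H| = 20 · 1075.7 / 1.0989e+06 ≈ 0.019578
Gain = 20 log₁₀(0.019578) ≈ -34.16 dB
∠H = 73.42° − 160.83° = -87.41°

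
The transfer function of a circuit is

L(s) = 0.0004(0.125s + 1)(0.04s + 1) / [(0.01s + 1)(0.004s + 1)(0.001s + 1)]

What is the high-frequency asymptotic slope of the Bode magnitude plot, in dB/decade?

Each pole contributes −20 dB/decade at high frequency; each zero contributes +20 dB/decade.
Net: 2 zero(s) − 3 pole(s) → -20 dB/decade.

-20 dB/decade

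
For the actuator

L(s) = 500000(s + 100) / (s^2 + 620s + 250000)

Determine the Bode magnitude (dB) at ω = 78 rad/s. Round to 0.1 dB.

48.1 dB

At s = jω = j78:
zero (s+100): 100 + j78 → |·| = √(100²+78²) = √16084 ≈ 126.82, ∠ = arctan(78/100) ≈ 37.95°
quadratic: (j78)² + 620·j78 + 250000 = 243916 + j48360 → |·| ≈ 2.4866e+05, ∠ ≈ 11.21°
|L| = 500000 · 126.82 / 2.4866e+05 ≈ 255.01
Gain = 20 log₁₀(255.01) ≈ 48.13 dB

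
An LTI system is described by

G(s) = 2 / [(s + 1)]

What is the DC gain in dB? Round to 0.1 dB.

6.0 dB

G(0) = 2 · 1 / 1 = 2
20 log₁₀(2) ≈ 6.02 dB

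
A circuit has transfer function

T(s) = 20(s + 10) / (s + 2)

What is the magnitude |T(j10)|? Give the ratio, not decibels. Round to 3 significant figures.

27.7

At s = jω = j10:
zero (s+10): 10 + j10 → |·| = √(10²+10²) = √200 ≈ 14.142, ∠ = arctan(10/10) ≈ 45.00°
pole (s+2): 2 + j10 → |·| = √(2²+10²) = √104 ≈ 10.198, ∠ = arctan(10/2) ≈ 78.69°
|T| = 20 · 14.142 / 10.198 ≈ 27.735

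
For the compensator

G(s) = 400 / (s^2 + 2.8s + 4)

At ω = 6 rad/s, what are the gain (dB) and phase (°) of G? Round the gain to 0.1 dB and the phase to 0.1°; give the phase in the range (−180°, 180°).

At s = jω = j6:
quadratic: (j6)² + 2.8·j6 + 4 = -32 + j16.8 → |·| ≈ 36.142, ∠ ≈ 152.30°
|G| = 400 / 36.142 ≈ 11.067
Gain = 20 log₁₀(11.067) ≈ 20.88 dB
∠G = 0.00° − 152.30° = -152.30°

20.9 dB, -152.3°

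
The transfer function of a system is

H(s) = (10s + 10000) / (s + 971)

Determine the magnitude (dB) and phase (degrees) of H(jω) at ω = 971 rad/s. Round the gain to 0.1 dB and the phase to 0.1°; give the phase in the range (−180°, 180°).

20.1 dB, -0.8°

Substitute s = j971:
Numerator: 10(j971) + 10000 = 10000 + j9710
Denominator: (j971) + 971 = 971 + j971
|N| = √(10000² + 9710²) ≈ 13939, ∠N ≈ 44.16°
|D| = √(971² + 971²) ≈ 1373.2, ∠D ≈ 45.00°
|H| = 13939 / 1373.2 ≈ 10.151
Gain = 20 log₁₀(10.151) ≈ 20.13 dB
∠H = 44.16° − 45.00° = -0.84°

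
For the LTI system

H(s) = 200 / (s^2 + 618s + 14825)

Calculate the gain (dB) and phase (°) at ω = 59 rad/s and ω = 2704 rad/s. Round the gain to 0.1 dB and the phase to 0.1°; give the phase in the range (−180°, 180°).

Substitute s = j59:
Numerator: 200 = 200 + j0
Denominator: (j59)^2 + 618(j59) + 14825 = 11344 + j36462
|N| = √(200² + 0²) ≈ 200, ∠N ≈ 0.00°
|D| = √(11344² + 36462²) ≈ 38186, ∠D ≈ 72.72°
|H| = 200 / 38186 ≈ 0.0052375
Gain = 20 log₁₀(0.0052375) ≈ -45.62 dB
∠H = 0.00° − 72.72° = -72.72°

Substitute s = j2704:
Numerator: 200 = 200 + j0
Denominator: (j2704)^2 + 618(j2704) + 14825 = -7296791 + j1671072
|N| = √(200² + 0²) ≈ 200, ∠N ≈ 0.00°
|D| = √(7296791² + 1671072²) ≈ 7.4857e+06, ∠D ≈ 167.10°
|H| = 200 / 7.4857e+06 ≈ 2.6718e-05
Gain = 20 log₁₀(2.6718e-05) ≈ -91.46 dB
∠H = 0.00° − 167.10° = -167.10°

ω = 59: -45.6 dB, -72.7°; ω = 2704: -91.5 dB, -167.1°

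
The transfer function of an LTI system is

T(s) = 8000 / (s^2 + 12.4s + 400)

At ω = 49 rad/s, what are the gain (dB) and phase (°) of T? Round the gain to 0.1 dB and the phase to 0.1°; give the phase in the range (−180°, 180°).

11.7 dB, -163.1°

At s = jω = j49:
quadratic: (j49)² + 12.4·j49 + 400 = -2001 + j607.6 → |·| ≈ 2091.2, ∠ ≈ 163.11°
|T| = 8000 / 2091.2 ≈ 3.8256
Gain = 20 log₁₀(3.8256) ≈ 11.65 dB
∠T = 0.00° − 163.11° = -163.11°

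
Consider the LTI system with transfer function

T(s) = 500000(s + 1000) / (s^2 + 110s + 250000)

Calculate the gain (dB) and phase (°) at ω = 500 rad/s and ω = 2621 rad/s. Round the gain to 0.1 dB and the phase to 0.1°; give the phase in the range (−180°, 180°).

ω = 500: 80.1 dB, -63.4°; ω = 2621: 46.5 dB, -108.4°

At s = jω = j500:
zero (s+1000): 1000 + j500 → |·| = √(1000²+500²) = √1250000 ≈ 1118, ∠ = arctan(500/1000) ≈ 26.57°
quadratic: (j500)² + 110·j500 + 250000 = 0 + j55000 → |·| ≈ 55000, ∠ ≈ 90.00°
|T| = 500000 · 1118 / 55000 ≈ 10164
Gain = 20 log₁₀(10164) ≈ 80.14 dB
∠T = 26.57° − 90.00° = -63.43°

At s = jω = j2621:
zero (s+1000): 1000 + j2621 → |·| = √(1000²+2621²) = √7869641 ≈ 2805.3, ∠ = arctan(2621/1000) ≈ 69.12°
quadratic: (j2621)² + 110·j2621 + 250000 = -6619641 + j288310 → |·| ≈ 6.6259e+06, ∠ ≈ 177.51°
|T| = 500000 · 2805.3 / 6.6259e+06 ≈ 211.69
Gain = 20 log₁₀(211.69) ≈ 46.51 dB
∠T = 69.12° − 177.51° = -108.39°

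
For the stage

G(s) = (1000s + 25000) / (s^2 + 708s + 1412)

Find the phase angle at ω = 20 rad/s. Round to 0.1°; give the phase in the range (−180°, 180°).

Substitute s = j20:
Numerator: 1000(j20) + 25000 = 25000 + j20000
Denominator: (j20)^2 + 708(j20) + 1412 = 1012 + j14160
|N| = √(25000² + 20000²) ≈ 32016, ∠N ≈ 38.66°
|D| = √(1012² + 14160²) ≈ 14196, ∠D ≈ 85.91°
∠G = 38.66° − 85.91° = -47.25°

-47.3°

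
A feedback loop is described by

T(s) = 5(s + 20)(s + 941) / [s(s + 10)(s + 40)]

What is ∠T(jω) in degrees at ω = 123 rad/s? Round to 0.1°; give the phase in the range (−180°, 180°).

At s = jω = j123:
zero (s+20): 20 + j123 → |·| = √(20²+123²) = √15529 ≈ 124.62, ∠ = arctan(123/20) ≈ 80.76°
zero (s+941): 941 + j123 → |·| = √(941²+123²) = √900610 ≈ 949, ∠ = arctan(123/941) ≈ 7.45°
pole (s+10): 10 + j123 → |·| = √(10²+123²) = √15229 ≈ 123.41, ∠ = arctan(123/10) ≈ 85.35°
pole (s+40): 40 + j123 → |·| = √(40²+123²) = √16729 ≈ 129.34, ∠ = arctan(123/40) ≈ 71.99°
pole at origin: |s| = 123, ∠ = 90.00° (in denominator)
∠T = 88.21° − 247.34° = -159.13°

-159.1°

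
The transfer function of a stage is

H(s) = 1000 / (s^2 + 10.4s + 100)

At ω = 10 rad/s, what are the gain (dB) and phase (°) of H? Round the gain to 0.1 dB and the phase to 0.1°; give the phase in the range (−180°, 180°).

At s = jω = j10:
quadratic: (j10)² + 10.4·j10 + 100 = 0 + j104 → |·| ≈ 104, ∠ ≈ 90.00°
|H| = 1000 / 104 ≈ 9.6154
Gain = 20 log₁₀(9.6154) ≈ 19.66 dB
∠H = 0.00° − 90.00° = -90.00°

19.7 dB, -90.0°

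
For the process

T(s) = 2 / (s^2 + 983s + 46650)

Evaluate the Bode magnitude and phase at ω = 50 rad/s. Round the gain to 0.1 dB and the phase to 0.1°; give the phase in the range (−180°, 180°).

-90.4 dB, -48.1°

Substitute s = j50:
Numerator: 2 = 2 + j0
Denominator: (j50)^2 + 983(j50) + 46650 = 44150 + j49150
|N| = √(2² + 0²) ≈ 2, ∠N ≈ 0.00°
|D| = √(44150² + 49150²) ≈ 66068, ∠D ≈ 48.07°
|T| = 2 / 66068 ≈ 3.0272e-05
Gain = 20 log₁₀(3.0272e-05) ≈ -90.38 dB
∠T = 0.00° − 48.07° = -48.07°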